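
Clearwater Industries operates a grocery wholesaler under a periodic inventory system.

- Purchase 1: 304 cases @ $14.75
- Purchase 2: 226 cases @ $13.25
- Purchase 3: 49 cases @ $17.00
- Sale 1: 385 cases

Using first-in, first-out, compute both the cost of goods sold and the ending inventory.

COGS = $5,557.25; ending inventory = $2,754.25

Sale 1 (385) [FIFO — oldest first]: 304 @ $14.75 + 81 @ $13.25 = $5,557.25
Ending inventory: 145 @ $13.25 + 49 @ $17.00 = $2,754.25
Check: goods available $8,311.50 = COGS $5,557.25 + ending $2,754.25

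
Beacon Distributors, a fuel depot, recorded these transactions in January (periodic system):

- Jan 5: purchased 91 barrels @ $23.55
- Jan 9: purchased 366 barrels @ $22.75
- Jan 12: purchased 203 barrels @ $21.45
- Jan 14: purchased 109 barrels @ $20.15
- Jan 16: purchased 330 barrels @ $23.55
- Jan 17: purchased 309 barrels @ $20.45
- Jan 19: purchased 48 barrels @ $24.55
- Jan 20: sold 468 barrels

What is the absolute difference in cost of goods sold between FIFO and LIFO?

$594.00

FIFO COGS: 91 @ $23.55 + 366 @ $22.75 + 11 @ $21.45 = $10,705.50
LIFO COGS: 48 @ $24.55 + 309 @ $20.45 + 111 @ $23.55 = $10,111.50
Difference = |$10,705.50 − $10,111.50| = $594.00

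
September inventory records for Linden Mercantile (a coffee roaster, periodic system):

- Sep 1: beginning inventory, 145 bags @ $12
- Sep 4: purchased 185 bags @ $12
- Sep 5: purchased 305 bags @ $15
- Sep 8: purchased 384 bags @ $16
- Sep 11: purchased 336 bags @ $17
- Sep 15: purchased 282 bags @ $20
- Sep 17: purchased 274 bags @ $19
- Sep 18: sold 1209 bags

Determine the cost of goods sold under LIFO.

COGS = $21,630

Sep 18, 1209 sold [LIFO — newest first]: 274 @ $19 + 282 @ $20 + 336 @ $17 + 317 @ $16 = $21,630
Ending inventory: 145 @ $12 + 185 @ $12 + 305 @ $15 + 67 @ $16 = $9,607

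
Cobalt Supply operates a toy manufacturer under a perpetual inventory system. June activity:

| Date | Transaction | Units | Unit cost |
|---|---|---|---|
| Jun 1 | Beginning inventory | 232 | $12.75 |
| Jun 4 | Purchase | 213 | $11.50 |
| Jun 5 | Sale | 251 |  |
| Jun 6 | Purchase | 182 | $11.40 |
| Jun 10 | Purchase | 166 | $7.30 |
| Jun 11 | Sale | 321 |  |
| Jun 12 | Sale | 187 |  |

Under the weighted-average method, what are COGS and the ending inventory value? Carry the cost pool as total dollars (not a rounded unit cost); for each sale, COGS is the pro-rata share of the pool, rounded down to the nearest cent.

COGS = $8,340.04; ending inventory = $354.06

After Jun 1: 232 on hand, pool $2,958.00 (≈ $12.7500 each)
After Jun 4: 445 on hand, pool $5,407.50 (≈ $12.1517 each)
Jun 5, sell 251: 251/445 × $5,407.50 → $3,050.07
After Jun 6: 376 on hand, pool $4,432.23 (≈ $11.7878 each)
After Jun 10: 542 on hand, pool $5,644.03 (≈ $10.4133 each)
Jun 11, sell 321: 321/542 × $5,644.03 → $3,342.68
Jun 12, sell 187: 187/221 × $2,301.35 → $1,947.29
Total COGS = $3,050.07 + $3,342.68 + $1,947.29 = $8,340.04
Ending inventory (cost pool remaining) = $354.06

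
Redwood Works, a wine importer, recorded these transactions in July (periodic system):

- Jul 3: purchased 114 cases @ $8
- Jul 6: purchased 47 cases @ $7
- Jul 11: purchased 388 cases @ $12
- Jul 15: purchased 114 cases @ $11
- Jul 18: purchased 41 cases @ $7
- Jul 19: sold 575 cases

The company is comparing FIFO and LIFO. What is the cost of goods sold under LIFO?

COGS = $6,421

FIFO COGS: 114 @ $8 + 47 @ $7 + 388 @ $12 + 26 @ $11 = $6,183
LIFO COGS: 41 @ $7 + 114 @ $11 + 388 @ $12 + 32 @ $7 = $6,421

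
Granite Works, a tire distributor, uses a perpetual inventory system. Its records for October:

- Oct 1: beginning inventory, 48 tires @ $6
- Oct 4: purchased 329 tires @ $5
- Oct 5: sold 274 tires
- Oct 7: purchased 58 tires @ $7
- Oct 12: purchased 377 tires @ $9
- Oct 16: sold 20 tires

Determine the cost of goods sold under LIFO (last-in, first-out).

COGS = $1,550

Oct 5, 274 sold [LIFO — newest first]: 274 @ $5 = $1,370
Oct 16, 20 sold [LIFO — newest first]: 20 @ $9 = $180
Total COGS = $1,370 + $180 = $1,550
Ending inventory: 48 @ $6 + 55 @ $5 + 58 @ $7 + 357 @ $9 = $4,182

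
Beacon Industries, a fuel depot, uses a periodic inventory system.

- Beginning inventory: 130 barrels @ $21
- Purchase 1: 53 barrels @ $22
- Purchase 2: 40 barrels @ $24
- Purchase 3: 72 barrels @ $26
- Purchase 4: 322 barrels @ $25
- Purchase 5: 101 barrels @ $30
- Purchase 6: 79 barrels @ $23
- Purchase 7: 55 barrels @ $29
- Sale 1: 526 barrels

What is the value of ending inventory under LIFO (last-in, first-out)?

Ending inventory = $7,503

Sale 1 (526) [LIFO — newest first]: 55 @ $29 + 79 @ $23 + 101 @ $30 + 291 @ $25 = $13,717
Ending inventory: 130 @ $21 + 53 @ $22 + 40 @ $24 + 72 @ $26 + 31 @ $25 = $7,503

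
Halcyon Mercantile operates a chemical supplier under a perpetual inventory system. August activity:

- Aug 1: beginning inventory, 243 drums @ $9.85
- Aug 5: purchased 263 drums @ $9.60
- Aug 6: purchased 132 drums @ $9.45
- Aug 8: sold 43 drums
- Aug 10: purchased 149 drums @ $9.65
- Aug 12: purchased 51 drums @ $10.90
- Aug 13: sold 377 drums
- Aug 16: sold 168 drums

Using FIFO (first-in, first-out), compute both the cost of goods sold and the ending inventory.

Aug 8, 43 sold [FIFO — oldest first]: 43 @ $9.85 = $423.55
Aug 13, 377 sold [FIFO — oldest first]: 200 @ $9.85 + 177 @ $9.60 = $3,669.20
Aug 16, 168 sold [FIFO — oldest first]: 86 @ $9.60 + 82 @ $9.45 = $1,600.50
Total COGS = $423.55 + $3,669.20 + $1,600.50 = $5,693.25
Ending inventory: 50 @ $9.45 + 149 @ $9.65 + 51 @ $10.90 = $2,466.25

COGS = $5,693.25; ending inventory = $2,466.25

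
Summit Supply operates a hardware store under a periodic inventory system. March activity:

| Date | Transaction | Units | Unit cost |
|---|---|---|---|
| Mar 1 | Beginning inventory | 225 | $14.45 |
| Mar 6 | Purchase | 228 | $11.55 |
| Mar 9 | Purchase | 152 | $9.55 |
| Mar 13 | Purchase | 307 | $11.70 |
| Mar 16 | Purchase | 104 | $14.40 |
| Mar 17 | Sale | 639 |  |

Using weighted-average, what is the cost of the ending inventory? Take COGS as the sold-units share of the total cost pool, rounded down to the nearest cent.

Mar 17, sell 639: 639/1016 × $12,425.75 → $7,815.01
Ending inventory (cost pool remaining) = $4,610.74

Ending inventory = $4,610.74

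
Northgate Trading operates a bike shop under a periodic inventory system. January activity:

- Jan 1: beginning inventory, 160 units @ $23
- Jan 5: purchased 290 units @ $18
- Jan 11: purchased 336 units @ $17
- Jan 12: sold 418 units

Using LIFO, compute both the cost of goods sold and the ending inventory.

Jan 12, 418 sold [LIFO — newest first]: 336 @ $17 + 82 @ $18 = $7,188
Ending inventory: 160 @ $23 + 208 @ $18 = $7,424

COGS = $7,188; ending inventory = $7,424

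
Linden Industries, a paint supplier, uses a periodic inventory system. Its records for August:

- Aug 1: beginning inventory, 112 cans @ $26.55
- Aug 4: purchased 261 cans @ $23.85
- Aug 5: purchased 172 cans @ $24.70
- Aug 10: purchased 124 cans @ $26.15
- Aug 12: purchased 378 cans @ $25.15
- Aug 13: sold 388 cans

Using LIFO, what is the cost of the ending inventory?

Aug 13, 388 sold [LIFO — newest first]: 378 @ $25.15 + 10 @ $26.15 = $9,768.20
Ending inventory: 112 @ $26.55 + 261 @ $23.85 + 172 @ $24.70 + 114 @ $26.15 = $16,427.95
Check: goods available $26,196.15 = COGS $9,768.20 + ending $16,427.95

Ending inventory = $16,427.95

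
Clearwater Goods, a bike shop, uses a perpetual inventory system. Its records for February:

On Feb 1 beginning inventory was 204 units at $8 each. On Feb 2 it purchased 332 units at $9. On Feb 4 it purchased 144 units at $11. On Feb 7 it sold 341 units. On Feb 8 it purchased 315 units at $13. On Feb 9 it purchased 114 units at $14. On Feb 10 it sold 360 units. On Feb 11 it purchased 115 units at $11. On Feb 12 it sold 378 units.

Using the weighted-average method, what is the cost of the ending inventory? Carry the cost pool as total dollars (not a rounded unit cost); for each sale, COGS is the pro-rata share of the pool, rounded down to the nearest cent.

Ending inventory = $1,644.48

After Feb 1: 204 on hand, pool $1,632.00 (≈ $8.0000 each)
After Feb 2: 536 on hand, pool $4,620.00 (≈ $8.6194 each)
After Feb 4: 680 on hand, pool $6,204.00 (≈ $9.1235 each)
Feb 7, sell 341: 341/680 × $6,204.00 → $3,111.12
After Feb 8: 654 on hand, pool $7,187.88 (≈ $10.9906 each)
After Feb 9: 768 on hand, pool $8,783.88 (≈ $11.4373 each)
Feb 10, sell 360: 360/768 × $8,783.88 → $4,117.44
After Feb 11: 523 on hand, pool $5,931.44 (≈ $11.3412 each)
Feb 12, sell 378: 378/523 × $5,931.44 → $4,286.96
Total COGS = $3,111.12 + $4,117.44 + $4,286.96 = $11,515.52
Ending inventory (cost pool remaining) = $1,644.48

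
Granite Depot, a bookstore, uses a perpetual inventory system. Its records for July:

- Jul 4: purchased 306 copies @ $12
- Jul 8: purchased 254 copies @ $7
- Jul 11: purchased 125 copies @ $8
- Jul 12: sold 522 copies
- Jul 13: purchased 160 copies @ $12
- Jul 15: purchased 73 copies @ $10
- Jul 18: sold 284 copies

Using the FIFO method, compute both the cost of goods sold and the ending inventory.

Jul 12, 522 sold [FIFO — oldest first]: 306 @ $12 + 216 @ $7 = $5,184
Jul 18, 284 sold [FIFO — oldest first]: 38 @ $7 + 125 @ $8 + 121 @ $12 = $2,718
Total COGS = $5,184 + $2,718 = $7,902
Ending inventory: 39 @ $12 + 73 @ $10 = $1,198

COGS = $7,902; ending inventory = $1,198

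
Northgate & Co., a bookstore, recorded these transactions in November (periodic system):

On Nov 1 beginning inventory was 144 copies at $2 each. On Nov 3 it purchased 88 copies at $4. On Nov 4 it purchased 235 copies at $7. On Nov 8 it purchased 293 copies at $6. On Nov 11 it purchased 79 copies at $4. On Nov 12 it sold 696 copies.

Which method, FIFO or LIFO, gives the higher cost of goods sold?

FIFO COGS: 144 @ $2 + 88 @ $4 + 235 @ $7 + 229 @ $6 = $3,659
LIFO COGS: 79 @ $4 + 293 @ $6 + 235 @ $7 + 88 @ $4 + 1 @ $2 = $4,073

LIFO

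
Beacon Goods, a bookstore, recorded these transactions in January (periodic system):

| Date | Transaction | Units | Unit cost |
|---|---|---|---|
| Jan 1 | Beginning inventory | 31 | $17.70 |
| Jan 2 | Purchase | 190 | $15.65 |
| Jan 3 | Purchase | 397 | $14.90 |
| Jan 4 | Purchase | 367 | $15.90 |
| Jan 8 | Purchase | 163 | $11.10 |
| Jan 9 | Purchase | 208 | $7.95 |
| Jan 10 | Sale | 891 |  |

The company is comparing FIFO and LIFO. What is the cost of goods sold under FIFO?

COGS = $13,778.20

FIFO COGS: 31 @ $17.70 + 190 @ $15.65 + 397 @ $14.90 + 273 @ $15.90 = $13,778.20
LIFO COGS: 208 @ $7.95 + 163 @ $11.10 + 367 @ $15.90 + 153 @ $14.90 = $11,577.90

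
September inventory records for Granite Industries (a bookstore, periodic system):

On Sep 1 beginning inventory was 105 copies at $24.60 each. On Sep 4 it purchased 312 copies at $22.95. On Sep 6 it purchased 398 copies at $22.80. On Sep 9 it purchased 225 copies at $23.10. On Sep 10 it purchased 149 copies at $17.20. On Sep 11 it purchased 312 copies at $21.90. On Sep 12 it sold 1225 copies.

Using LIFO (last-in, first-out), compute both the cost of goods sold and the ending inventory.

COGS = $26,903.45; ending inventory = $6,507.45

Sep 12, 1225 sold [LIFO — newest first]: 312 @ $21.90 + 149 @ $17.20 + 225 @ $23.10 + 398 @ $22.80 + 141 @ $22.95 = $26,903.45
Ending inventory: 105 @ $24.60 + 171 @ $22.95 = $6,507.45
Check: goods available $33,410.90 = COGS $26,903.45 + ending $6,507.45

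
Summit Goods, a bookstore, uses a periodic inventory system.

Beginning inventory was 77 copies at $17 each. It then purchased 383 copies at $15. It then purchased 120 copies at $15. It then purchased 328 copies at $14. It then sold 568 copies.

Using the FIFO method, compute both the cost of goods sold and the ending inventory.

Sale 1 (568) [FIFO — oldest first]: 77 @ $17 + 383 @ $15 + 108 @ $15 = $8,674
Ending inventory: 12 @ $15 + 328 @ $14 = $4,772

COGS = $8,674; ending inventory = $4,772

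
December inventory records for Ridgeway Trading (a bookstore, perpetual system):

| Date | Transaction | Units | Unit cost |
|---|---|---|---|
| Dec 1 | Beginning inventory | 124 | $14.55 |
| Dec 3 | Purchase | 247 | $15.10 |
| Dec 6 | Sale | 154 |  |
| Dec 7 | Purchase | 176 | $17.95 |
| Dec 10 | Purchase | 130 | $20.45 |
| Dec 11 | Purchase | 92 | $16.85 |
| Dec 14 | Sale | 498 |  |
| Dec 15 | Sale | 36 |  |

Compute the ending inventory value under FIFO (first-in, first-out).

Ending inventory = $1,364.85

Dec 6, 154 sold [FIFO — oldest first]: 124 @ $14.55 + 30 @ $15.10 = $2,257.20
Dec 14, 498 sold [FIFO — oldest first]: 217 @ $15.10 + 176 @ $17.95 + 105 @ $20.45 = $8,583.15
Dec 15, 36 sold [FIFO — oldest first]: 25 @ $20.45 + 11 @ $16.85 = $696.60
Total COGS = $2,257.20 + $8,583.15 + $696.60 = $11,536.95
Ending inventory: 81 @ $16.85 = $1,364.85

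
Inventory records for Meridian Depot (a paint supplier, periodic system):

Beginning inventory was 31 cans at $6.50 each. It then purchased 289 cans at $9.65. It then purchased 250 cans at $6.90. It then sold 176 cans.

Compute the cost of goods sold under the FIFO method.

Sale 1 (176) [FIFO — oldest first]: 31 @ $6.50 + 145 @ $9.65 = $1,600.75
Ending inventory: 144 @ $9.65 + 250 @ $6.90 = $3,114.60

COGS = $1,600.75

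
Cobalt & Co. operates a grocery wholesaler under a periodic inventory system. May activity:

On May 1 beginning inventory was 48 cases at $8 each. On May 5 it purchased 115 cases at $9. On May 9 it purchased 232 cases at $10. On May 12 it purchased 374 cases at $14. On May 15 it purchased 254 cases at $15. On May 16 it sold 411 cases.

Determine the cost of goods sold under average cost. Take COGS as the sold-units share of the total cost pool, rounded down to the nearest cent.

May 16, sell 411: 411/1023 × $12,785.00 → $5,136.49
Ending inventory (cost pool remaining) = $7,648.51

COGS = $5,136.49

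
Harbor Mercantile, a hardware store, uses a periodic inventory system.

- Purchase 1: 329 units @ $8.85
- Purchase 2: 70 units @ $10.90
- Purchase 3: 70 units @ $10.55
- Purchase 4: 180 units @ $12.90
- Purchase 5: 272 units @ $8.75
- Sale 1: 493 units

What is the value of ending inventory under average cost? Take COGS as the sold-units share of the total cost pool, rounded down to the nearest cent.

Ending inventory = $4,235.93

Sale 1, sell 493: 493/921 × $9,115.15 → $4,879.22
Ending inventory (cost pool remaining) = $4,235.93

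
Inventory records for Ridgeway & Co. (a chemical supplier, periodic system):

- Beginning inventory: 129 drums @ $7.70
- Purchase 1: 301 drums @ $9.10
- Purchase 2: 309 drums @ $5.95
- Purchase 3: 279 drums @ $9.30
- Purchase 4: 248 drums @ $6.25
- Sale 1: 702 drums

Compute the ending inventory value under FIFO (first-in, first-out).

Sale 1 (702) [FIFO — oldest first]: 129 @ $7.70 + 301 @ $9.10 + 272 @ $5.95 = $5,350.80
Ending inventory: 37 @ $5.95 + 279 @ $9.30 + 248 @ $6.25 = $4,364.85
Check: goods available $9,715.65 = COGS $5,350.80 + ending $4,364.85

Ending inventory = $4,364.85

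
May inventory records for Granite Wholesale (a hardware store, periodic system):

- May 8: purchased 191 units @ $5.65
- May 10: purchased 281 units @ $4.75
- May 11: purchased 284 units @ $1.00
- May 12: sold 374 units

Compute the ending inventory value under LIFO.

Ending inventory = $1,986.40

May 12, 374 sold [LIFO — newest first]: 284 @ $1.00 + 90 @ $4.75 = $711.50
Ending inventory: 191 @ $5.65 + 191 @ $4.75 = $1,986.40
Check: goods available $2,697.90 = COGS $711.50 + ending $1,986.40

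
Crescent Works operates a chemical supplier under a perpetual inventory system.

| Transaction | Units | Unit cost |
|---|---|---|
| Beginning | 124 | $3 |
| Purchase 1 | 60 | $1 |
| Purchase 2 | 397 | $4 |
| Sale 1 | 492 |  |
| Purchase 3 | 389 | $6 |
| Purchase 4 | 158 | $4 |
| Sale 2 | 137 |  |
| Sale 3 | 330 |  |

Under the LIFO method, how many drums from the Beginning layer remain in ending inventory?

Sale 1 (492) [LIFO — newest first]: 397 @ $4 + 60 @ $1 + 35 @ $3 = $1,753
Sale 2 (137) [LIFO — newest first]: 137 @ $4 = $548
Sale 3 (330) [LIFO — newest first]: 21 @ $4 + 309 @ $6 = $1,938
Total COGS = $1,753 + $548 + $1,938 = $4,239
Ending inventory: 89 @ $3 + 80 @ $6 = $747

89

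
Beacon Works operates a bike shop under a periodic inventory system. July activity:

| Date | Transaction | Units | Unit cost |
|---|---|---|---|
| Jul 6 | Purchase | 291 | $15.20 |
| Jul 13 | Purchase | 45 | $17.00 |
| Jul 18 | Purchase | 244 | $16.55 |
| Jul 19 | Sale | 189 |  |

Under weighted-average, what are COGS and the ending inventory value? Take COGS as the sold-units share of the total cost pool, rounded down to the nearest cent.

COGS = $3,006.53; ending inventory = $6,219.87

Jul 19, sell 189: 189/580 × $9,226.40 → $3,006.53
Ending inventory (cost pool remaining) = $6,219.87
Check: goods available $9,226.40 = COGS $3,006.53 + ending $6,219.87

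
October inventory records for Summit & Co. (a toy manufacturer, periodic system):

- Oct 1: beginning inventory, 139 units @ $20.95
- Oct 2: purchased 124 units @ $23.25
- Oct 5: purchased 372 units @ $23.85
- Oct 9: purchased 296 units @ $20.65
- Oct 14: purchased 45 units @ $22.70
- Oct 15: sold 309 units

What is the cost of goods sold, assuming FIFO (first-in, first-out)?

COGS = $6,892.15

Oct 15, 309 sold [FIFO — oldest first]: 139 @ $20.95 + 124 @ $23.25 + 46 @ $23.85 = $6,892.15
Ending inventory: 326 @ $23.85 + 296 @ $20.65 + 45 @ $22.70 = $14,909.00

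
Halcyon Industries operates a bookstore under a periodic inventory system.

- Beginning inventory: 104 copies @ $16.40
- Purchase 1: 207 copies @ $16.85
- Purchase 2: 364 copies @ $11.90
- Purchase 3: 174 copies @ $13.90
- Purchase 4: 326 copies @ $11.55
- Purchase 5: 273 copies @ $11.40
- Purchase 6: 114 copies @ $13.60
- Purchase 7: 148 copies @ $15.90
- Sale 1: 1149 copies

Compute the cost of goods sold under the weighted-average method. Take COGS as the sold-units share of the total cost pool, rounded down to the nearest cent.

Sale 1, sell 1149: 1149/1710 × $22,724.85 → $15,269.50
Ending inventory (cost pool remaining) = $7,455.35

COGS = $15,269.50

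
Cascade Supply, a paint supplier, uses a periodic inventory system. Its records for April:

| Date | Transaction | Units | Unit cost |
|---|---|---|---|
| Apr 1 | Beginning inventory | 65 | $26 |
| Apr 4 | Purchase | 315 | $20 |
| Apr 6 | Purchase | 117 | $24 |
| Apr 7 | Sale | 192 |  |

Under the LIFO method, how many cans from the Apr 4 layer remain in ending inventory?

Apr 7, 192 sold [LIFO — newest first]: 117 @ $24 + 75 @ $20 = $4,308
Ending inventory: 65 @ $26 + 240 @ $20 = $6,490

240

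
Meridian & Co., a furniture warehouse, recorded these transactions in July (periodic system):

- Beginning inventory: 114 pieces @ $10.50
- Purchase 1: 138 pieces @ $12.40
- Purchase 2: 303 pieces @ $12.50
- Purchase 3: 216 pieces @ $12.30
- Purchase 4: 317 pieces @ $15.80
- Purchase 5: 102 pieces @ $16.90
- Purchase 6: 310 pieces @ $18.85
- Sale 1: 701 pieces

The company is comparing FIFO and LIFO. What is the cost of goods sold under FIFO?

COGS = $8,491.50

FIFO COGS: 114 @ $10.50 + 138 @ $12.40 + 303 @ $12.50 + 146 @ $12.30 = $8,491.50
LIFO COGS: 310 @ $18.85 + 102 @ $16.90 + 289 @ $15.80 = $12,133.50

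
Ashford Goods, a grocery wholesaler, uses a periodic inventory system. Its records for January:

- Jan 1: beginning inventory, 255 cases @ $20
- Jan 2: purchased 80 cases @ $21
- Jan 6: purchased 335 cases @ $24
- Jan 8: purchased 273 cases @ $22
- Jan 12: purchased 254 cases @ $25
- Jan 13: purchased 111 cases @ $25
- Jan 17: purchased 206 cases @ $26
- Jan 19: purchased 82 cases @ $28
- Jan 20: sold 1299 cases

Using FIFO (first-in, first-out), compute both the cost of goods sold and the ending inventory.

COGS = $29,726; ending inventory = $7,877

Jan 20, 1299 sold [FIFO — oldest first]: 255 @ $20 + 80 @ $21 + 335 @ $24 + 273 @ $22 + 254 @ $25 + 102 @ $25 = $29,726
Ending inventory: 9 @ $25 + 206 @ $26 + 82 @ $28 = $7,877
Check: goods available $37,603 = COGS $29,726 + ending $7,877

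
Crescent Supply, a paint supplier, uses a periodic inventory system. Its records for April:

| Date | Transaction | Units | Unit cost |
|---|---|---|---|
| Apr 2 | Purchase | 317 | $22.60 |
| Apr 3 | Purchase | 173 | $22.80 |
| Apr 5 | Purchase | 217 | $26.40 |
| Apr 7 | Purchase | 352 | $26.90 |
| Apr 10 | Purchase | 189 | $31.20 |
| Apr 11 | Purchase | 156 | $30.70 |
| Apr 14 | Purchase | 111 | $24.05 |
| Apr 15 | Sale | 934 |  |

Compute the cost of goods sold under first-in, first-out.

COGS = $22,943.70

Apr 15, 934 sold [FIFO — oldest first]: 317 @ $22.60 + 173 @ $22.80 + 217 @ $26.40 + 227 @ $26.90 = $22,943.70
Ending inventory: 125 @ $26.90 + 189 @ $31.20 + 156 @ $30.70 + 111 @ $24.05 = $16,718.05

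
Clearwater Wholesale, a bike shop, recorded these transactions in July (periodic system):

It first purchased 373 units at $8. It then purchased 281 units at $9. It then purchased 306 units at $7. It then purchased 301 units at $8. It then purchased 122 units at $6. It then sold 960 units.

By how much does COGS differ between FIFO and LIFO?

$294

FIFO COGS: 373 @ $8 + 281 @ $9 + 306 @ $7 = $7,655
LIFO COGS: 122 @ $6 + 301 @ $8 + 306 @ $7 + 231 @ $9 = $7,361
Difference = |$7,655 − $7,361| = $294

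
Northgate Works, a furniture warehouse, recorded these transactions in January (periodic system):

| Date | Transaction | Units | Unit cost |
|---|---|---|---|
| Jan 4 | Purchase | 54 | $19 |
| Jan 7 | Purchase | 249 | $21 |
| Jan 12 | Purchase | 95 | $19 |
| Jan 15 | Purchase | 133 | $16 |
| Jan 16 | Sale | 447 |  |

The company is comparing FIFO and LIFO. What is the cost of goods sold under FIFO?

COGS = $8,844

FIFO COGS: 54 @ $19 + 249 @ $21 + 95 @ $19 + 49 @ $16 = $8,844
LIFO COGS: 133 @ $16 + 95 @ $19 + 219 @ $21 = $8,532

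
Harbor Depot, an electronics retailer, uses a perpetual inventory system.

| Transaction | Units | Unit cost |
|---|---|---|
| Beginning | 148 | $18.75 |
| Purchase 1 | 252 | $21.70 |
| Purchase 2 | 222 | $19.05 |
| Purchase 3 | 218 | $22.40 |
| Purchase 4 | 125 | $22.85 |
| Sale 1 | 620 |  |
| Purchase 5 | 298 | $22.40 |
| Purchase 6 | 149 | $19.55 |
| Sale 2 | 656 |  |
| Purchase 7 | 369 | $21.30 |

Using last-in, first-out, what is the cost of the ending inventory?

Sale 1 (620) [LIFO — newest first]: 125 @ $22.85 + 218 @ $22.40 + 222 @ $19.05 + 55 @ $21.70 = $13,162.05
Sale 2 (656) [LIFO — newest first]: 149 @ $19.55 + 298 @ $22.40 + 197 @ $21.70 + 12 @ $18.75 = $14,088.05
Total COGS = $13,162.05 + $14,088.05 = $27,250.10
Ending inventory: 136 @ $18.75 + 369 @ $21.30 = $10,409.70
Check: goods available $37,659.80 = COGS $27,250.10 + ending $10,409.70

Ending inventory = $10,409.70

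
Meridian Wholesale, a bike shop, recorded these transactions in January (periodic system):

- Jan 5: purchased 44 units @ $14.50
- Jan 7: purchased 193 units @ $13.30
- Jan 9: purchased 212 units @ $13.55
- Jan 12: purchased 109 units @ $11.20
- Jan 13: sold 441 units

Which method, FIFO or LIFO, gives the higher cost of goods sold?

FIFO

FIFO COGS: 44 @ $14.50 + 193 @ $13.30 + 204 @ $13.55 = $5,969.10
LIFO COGS: 109 @ $11.20 + 212 @ $13.55 + 120 @ $13.30 = $5,689.40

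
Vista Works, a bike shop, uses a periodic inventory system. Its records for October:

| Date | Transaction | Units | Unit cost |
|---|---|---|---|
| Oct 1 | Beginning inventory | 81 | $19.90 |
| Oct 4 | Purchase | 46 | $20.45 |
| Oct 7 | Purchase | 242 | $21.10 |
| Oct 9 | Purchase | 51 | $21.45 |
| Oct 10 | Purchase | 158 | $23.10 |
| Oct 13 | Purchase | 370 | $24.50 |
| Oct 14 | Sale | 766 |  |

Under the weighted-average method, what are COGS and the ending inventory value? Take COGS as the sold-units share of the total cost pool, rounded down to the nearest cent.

Oct 14, sell 766: 766/948 × $21,467.55 → $17,346.14
Ending inventory (cost pool remaining) = $4,121.41

COGS = $17,346.14; ending inventory = $4,121.41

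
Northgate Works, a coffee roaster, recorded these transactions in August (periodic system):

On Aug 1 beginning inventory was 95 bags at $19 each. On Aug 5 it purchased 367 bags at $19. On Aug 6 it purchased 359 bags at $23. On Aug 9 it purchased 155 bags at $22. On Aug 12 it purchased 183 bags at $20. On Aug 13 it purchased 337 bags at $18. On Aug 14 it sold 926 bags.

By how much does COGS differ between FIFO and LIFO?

FIFO COGS: 95 @ $19 + 367 @ $19 + 359 @ $23 + 105 @ $22 = $19,345
LIFO COGS: 337 @ $18 + 183 @ $20 + 155 @ $22 + 251 @ $23 = $18,909
Difference = |$19,345 − $18,909| = $436

$436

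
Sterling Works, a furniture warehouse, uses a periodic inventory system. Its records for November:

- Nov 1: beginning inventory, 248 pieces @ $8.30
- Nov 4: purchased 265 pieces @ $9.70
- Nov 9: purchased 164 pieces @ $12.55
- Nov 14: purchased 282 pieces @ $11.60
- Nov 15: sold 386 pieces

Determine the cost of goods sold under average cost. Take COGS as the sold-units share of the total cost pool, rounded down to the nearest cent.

COGS = $4,008.24

Nov 15, sell 386: 386/959 × $9,958.30 → $4,008.24
Ending inventory (cost pool remaining) = $5,950.06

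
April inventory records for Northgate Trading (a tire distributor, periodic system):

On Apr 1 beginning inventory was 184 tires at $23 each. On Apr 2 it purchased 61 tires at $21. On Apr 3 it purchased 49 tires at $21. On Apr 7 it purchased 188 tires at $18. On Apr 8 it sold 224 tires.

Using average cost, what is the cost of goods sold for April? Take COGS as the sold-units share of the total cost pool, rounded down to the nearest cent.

COGS = $4,612.91

Apr 8, sell 224: 224/482 × $9,926.00 → $4,612.91
Ending inventory (cost pool remaining) = $5,313.09
Check: goods available $9,926.00 = COGS $4,612.91 + ending $5,313.09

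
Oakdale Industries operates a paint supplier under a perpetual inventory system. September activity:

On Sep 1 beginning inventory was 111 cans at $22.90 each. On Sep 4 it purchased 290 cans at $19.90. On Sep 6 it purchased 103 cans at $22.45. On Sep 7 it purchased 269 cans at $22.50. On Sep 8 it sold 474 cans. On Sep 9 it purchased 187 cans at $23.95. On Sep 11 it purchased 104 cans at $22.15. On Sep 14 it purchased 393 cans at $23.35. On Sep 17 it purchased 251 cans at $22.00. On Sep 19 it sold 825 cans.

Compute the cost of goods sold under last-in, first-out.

Sep 8, 474 sold [LIFO — newest first]: 269 @ $22.50 + 103 @ $22.45 + 102 @ $19.90 = $10,394.65
Sep 19, 825 sold [LIFO — newest first]: 251 @ $22.00 + 393 @ $23.35 + 104 @ $22.15 + 77 @ $23.95 = $18,846.30
Total COGS = $10,394.65 + $18,846.30 = $29,240.95
Ending inventory: 111 @ $22.90 + 188 @ $19.90 + 110 @ $23.95 = $8,917.60
Check: goods available $38,158.55 = COGS $29,240.95 + ending $8,917.60

COGS = $29,240.95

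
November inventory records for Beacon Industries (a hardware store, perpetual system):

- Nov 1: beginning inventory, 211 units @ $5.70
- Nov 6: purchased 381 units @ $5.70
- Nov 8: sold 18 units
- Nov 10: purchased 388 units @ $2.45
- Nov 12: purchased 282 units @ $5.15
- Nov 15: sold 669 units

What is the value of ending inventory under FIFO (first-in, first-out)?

Ending inventory = $2,170.15

Nov 8, 18 sold [FIFO — oldest first]: 18 @ $5.70 = $102.60
Nov 15, 669 sold [FIFO — oldest first]: 193 @ $5.70 + 381 @ $5.70 + 95 @ $2.45 = $3,504.55
Total COGS = $102.60 + $3,504.55 = $3,607.15
Ending inventory: 293 @ $2.45 + 282 @ $5.15 = $2,170.15
Check: goods available $5,777.30 = COGS $3,607.15 + ending $2,170.15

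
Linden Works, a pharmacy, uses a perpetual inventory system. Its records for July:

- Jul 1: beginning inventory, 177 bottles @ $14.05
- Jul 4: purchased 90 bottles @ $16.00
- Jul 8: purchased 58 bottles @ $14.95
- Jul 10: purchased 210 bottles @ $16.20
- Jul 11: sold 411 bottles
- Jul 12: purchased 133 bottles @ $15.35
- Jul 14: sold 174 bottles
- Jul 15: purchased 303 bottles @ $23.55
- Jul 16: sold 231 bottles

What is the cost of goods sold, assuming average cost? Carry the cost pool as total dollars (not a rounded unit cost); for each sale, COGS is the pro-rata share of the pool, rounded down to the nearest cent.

After Jul 1: 177 on hand, pool $2,486.85 (≈ $14.0500 each)
After Jul 4: 267 on hand, pool $3,926.85 (≈ $14.7073 each)
After Jul 8: 325 on hand, pool $4,793.95 (≈ $14.7506 each)
After Jul 10: 535 on hand, pool $8,195.95 (≈ $15.3195 each)
Jul 11, sell 411: 411/535 × $8,195.95 → $6,296.32
After Jul 12: 257 on hand, pool $3,941.18 (≈ $15.3353 each)
Jul 14, sell 174: 174/257 × $3,941.18 → $2,668.34
After Jul 15: 386 on hand, pool $8,408.49 (≈ $21.7837 each)
Jul 16, sell 231: 231/386 × $8,408.49 → $5,032.02
Total COGS = $6,296.32 + $2,668.34 + $5,032.02 = $13,996.68
Ending inventory (cost pool remaining) = $3,376.47
Check: goods available $17,373.15 = COGS $13,996.68 + ending $3,376.47

COGS = $13,996.68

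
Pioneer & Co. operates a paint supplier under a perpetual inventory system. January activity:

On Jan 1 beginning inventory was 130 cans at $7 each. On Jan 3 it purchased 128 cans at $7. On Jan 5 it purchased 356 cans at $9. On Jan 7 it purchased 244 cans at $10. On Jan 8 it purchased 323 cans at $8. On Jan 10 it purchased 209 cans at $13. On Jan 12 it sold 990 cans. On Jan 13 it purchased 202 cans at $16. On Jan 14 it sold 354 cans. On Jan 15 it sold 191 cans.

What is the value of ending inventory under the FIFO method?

Jan 12, 990 sold [FIFO — oldest first]: 130 @ $7 + 128 @ $7 + 356 @ $9 + 244 @ $10 + 132 @ $8 = $8,506
Jan 14, 354 sold [FIFO — oldest first]: 191 @ $8 + 163 @ $13 = $3,647
Jan 15, 191 sold [FIFO — oldest first]: 46 @ $13 + 145 @ $16 = $2,918
Total COGS = $8,506 + $3,647 + $2,918 = $15,071
Ending inventory: 57 @ $16 = $912

Ending inventory = $912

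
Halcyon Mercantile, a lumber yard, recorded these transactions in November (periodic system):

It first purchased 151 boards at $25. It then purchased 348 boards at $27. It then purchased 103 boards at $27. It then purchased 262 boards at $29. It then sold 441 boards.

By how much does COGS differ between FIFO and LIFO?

FIFO COGS: 151 @ $25 + 290 @ $27 = $11,605
LIFO COGS: 262 @ $29 + 103 @ $27 + 76 @ $27 = $12,431
Difference = |$11,605 − $12,431| = $826

$826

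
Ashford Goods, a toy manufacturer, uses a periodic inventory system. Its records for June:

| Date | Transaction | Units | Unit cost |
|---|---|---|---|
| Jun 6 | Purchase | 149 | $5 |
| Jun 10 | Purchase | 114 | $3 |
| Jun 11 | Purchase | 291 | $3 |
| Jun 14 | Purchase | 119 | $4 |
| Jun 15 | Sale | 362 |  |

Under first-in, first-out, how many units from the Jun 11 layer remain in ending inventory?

Jun 15, 362 sold [FIFO — oldest first]: 149 @ $5 + 114 @ $3 + 99 @ $3 = $1,384
Ending inventory: 192 @ $3 + 119 @ $4 = $1,052

192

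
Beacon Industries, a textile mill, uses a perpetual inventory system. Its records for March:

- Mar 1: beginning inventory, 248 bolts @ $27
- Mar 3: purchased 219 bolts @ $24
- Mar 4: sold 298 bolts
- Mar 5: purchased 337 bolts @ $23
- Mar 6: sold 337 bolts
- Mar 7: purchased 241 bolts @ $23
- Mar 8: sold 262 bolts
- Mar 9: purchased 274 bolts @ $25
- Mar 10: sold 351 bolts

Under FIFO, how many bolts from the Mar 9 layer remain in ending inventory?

71

Mar 4, 298 sold [FIFO — oldest first]: 248 @ $27 + 50 @ $24 = $7,896
Mar 6, 337 sold [FIFO — oldest first]: 169 @ $24 + 168 @ $23 = $7,920
Mar 8, 262 sold [FIFO — oldest first]: 169 @ $23 + 93 @ $23 = $6,026
Mar 10, 351 sold [FIFO — oldest first]: 148 @ $23 + 203 @ $25 = $8,479
Total COGS = $7,896 + $7,920 + $6,026 + $8,479 = $30,321
Ending inventory: 71 @ $25 = $1,775
Check: goods available $32,096 = COGS $30,321 + ending $1,775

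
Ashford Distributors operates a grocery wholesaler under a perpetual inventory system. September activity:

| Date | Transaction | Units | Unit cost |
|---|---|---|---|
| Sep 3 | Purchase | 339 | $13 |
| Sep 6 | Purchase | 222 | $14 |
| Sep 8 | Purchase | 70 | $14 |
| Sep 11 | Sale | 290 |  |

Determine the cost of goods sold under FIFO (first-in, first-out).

COGS = $3,770

Sep 11, 290 sold [FIFO — oldest first]: 290 @ $13 = $3,770
Ending inventory: 49 @ $13 + 222 @ $14 + 70 @ $14 = $4,725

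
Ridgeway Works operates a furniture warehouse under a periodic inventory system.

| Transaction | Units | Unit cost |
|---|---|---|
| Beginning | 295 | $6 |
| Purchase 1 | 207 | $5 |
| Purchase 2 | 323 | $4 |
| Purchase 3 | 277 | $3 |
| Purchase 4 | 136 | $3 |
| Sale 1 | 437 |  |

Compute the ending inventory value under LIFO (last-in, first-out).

Ending inventory = $4,001

Sale 1 (437) [LIFO — newest first]: 136 @ $3 + 277 @ $3 + 24 @ $4 = $1,335
Ending inventory: 295 @ $6 + 207 @ $5 + 299 @ $4 = $4,001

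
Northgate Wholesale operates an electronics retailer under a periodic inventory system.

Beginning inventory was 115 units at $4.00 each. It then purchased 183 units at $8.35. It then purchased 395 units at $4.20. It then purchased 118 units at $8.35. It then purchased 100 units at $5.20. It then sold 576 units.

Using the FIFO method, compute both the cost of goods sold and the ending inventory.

COGS = $3,155.65; ending inventory = $1,996.70

Sale 1 (576) [FIFO — oldest first]: 115 @ $4.00 + 183 @ $8.35 + 278 @ $4.20 = $3,155.65
Ending inventory: 117 @ $4.20 + 118 @ $8.35 + 100 @ $5.20 = $1,996.70
Check: goods available $5,152.35 = COGS $3,155.65 + ending $1,996.70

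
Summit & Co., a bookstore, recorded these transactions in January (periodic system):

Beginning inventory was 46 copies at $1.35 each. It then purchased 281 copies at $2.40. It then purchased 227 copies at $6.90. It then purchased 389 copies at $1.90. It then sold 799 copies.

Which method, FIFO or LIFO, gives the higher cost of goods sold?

FIFO

FIFO COGS: 46 @ $1.35 + 281 @ $2.40 + 227 @ $6.90 + 245 @ $1.90 = $2,768.30
LIFO COGS: 389 @ $1.90 + 227 @ $6.90 + 183 @ $2.40 = $2,744.60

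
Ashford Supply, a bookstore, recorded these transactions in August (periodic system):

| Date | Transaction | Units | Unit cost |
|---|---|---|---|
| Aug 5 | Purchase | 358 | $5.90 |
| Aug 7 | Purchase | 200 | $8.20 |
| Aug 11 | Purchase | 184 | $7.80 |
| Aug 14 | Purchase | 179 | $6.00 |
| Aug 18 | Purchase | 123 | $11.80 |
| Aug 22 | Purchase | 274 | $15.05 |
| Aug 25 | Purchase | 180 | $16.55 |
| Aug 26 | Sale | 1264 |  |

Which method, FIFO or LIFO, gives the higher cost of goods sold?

LIFO

FIFO COGS: 358 @ $5.90 + 200 @ $8.20 + 184 @ $7.80 + 179 @ $6.00 + 123 @ $11.80 + 220 @ $15.05 = $11,023.80
LIFO COGS: 180 @ $16.55 + 274 @ $15.05 + 123 @ $11.80 + 179 @ $6.00 + 184 @ $7.80 + 200 @ $8.20 + 124 @ $5.90 = $13,434.90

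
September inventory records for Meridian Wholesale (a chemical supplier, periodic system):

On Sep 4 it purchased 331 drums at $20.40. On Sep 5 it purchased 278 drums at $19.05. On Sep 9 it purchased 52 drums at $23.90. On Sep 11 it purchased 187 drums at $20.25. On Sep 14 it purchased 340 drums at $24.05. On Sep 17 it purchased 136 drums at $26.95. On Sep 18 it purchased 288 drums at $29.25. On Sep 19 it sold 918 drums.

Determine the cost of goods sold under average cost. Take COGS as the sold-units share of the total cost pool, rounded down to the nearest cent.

COGS = $21,266.64

Sep 19, sell 918: 918/1612 × $37,344.05 → $21,266.64
Ending inventory (cost pool remaining) = $16,077.41
Check: goods available $37,344.05 = COGS $21,266.64 + ending $16,077.41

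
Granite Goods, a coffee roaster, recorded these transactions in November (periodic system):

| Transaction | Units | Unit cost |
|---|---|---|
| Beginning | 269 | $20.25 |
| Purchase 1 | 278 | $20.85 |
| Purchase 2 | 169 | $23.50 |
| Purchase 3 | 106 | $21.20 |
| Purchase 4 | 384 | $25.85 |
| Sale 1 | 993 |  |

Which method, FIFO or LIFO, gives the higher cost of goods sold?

FIFO COGS: 269 @ $20.25 + 278 @ $20.85 + 169 @ $23.50 + 106 @ $21.20 + 171 @ $25.85 = $21,882.60
LIFO COGS: 384 @ $25.85 + 106 @ $21.20 + 169 @ $23.50 + 278 @ $20.85 + 56 @ $20.25 = $23,075.40

LIFO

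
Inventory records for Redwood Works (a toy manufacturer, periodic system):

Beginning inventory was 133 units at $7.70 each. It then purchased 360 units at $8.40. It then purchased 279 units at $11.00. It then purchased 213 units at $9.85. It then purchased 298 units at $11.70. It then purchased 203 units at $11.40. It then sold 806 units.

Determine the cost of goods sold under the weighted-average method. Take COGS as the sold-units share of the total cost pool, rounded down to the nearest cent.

COGS = $8,144.58

Sale 1, sell 806: 806/1486 × $15,015.95 → $8,144.58
Ending inventory (cost pool remaining) = $6,871.37
Check: goods available $15,015.95 = COGS $8,144.58 + ending $6,871.37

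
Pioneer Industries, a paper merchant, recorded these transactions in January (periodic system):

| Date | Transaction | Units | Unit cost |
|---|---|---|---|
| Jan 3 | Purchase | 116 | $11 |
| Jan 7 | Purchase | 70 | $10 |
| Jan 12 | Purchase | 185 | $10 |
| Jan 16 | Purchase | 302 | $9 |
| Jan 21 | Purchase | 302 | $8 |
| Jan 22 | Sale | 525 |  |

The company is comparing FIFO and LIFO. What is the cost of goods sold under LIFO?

COGS = $4,423

FIFO COGS: 116 @ $11 + 70 @ $10 + 185 @ $10 + 154 @ $9 = $5,212
LIFO COGS: 302 @ $8 + 223 @ $9 = $4,423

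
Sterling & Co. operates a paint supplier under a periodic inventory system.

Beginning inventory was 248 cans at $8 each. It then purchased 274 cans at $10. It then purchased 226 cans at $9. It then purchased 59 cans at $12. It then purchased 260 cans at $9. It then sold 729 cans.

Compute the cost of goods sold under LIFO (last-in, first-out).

Sale 1 (729) [LIFO — newest first]: 260 @ $9 + 59 @ $12 + 226 @ $9 + 184 @ $10 = $6,922
Ending inventory: 248 @ $8 + 90 @ $10 = $2,884

COGS = $6,922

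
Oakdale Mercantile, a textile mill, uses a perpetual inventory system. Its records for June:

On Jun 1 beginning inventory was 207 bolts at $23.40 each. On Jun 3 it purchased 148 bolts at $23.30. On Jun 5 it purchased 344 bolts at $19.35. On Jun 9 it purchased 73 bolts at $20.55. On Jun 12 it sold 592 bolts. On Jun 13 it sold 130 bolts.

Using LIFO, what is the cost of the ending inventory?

Ending inventory = $1,170.00

Jun 12, 592 sold [LIFO — newest first]: 73 @ $20.55 + 344 @ $19.35 + 148 @ $23.30 + 27 @ $23.40 = $12,236.75
Jun 13, 130 sold [LIFO — newest first]: 130 @ $23.40 = $3,042.00
Total COGS = $12,236.75 + $3,042.00 = $15,278.75
Ending inventory: 50 @ $23.40 = $1,170.00
Check: goods available $16,448.75 = COGS $15,278.75 + ending $1,170.00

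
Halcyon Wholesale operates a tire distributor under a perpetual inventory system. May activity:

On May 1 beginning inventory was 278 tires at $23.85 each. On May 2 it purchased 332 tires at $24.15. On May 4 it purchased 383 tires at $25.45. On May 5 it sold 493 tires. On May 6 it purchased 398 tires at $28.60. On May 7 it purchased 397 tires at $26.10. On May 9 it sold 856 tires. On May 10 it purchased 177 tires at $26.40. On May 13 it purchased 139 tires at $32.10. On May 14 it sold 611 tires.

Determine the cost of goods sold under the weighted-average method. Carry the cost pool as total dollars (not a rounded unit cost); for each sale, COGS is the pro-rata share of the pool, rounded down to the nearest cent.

COGS = $51,332.26

After May 1: 278 on hand, pool $6,630.30 (≈ $23.8500 each)
After May 2: 610 on hand, pool $14,648.10 (≈ $24.0133 each)
After May 4: 993 on hand, pool $24,395.45 (≈ $24.5674 each)
May 5, sell 493: 493/993 × $24,395.45 → $12,111.73
After May 6: 898 on hand, pool $23,666.52 (≈ $26.3547 each)
After May 7: 1295 on hand, pool $34,028.22 (≈ $26.2766 each)
May 9, sell 856: 856/1295 × $34,028.22 → $22,492.78
After May 10: 616 on hand, pool $16,208.24 (≈ $26.3121 each)
After May 13: 755 on hand, pool $20,670.14 (≈ $27.3777 each)
May 14, sell 611: 611/755 × $20,670.14 → $16,727.75
Total COGS = $12,111.73 + $22,492.78 + $16,727.75 = $51,332.26
Ending inventory (cost pool remaining) = $3,942.39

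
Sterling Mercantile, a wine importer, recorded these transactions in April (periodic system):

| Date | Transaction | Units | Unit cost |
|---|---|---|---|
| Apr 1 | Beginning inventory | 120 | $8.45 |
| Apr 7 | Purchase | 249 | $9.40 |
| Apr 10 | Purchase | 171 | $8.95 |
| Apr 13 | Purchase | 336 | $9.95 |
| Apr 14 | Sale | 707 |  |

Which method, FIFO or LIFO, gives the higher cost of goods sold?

FIFO COGS: 120 @ $8.45 + 249 @ $9.40 + 171 @ $8.95 + 167 @ $9.95 = $6,546.70
LIFO COGS: 336 @ $9.95 + 171 @ $8.95 + 200 @ $9.40 = $6,753.65

LIFO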